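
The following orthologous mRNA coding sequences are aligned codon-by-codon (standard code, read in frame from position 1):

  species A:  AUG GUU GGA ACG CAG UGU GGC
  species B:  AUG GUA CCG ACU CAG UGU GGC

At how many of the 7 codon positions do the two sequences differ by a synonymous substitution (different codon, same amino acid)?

Codon 1: AUG Met / AUG Met — identical.
Codon 2: GUU Val / GUA Val — synonymous.
Codon 3: GGA Gly / CCG Pro — nonsynonymous.
Codon 4: ACG Thr / ACU Thr — synonymous.
Codon 5: CAG Gln / CAG Gln — identical.
Codon 6: UGU Cys / UGU Cys — identical.
Codon 7: GGC Gly / GGC Gly — identical.
Synonymous differences: 2.

2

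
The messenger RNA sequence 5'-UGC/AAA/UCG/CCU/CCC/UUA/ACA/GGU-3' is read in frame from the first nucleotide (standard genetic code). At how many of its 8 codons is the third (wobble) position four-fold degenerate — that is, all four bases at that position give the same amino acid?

Codon 1 UGC (Cys): third position 2-fold.
Codon 2 AAA (Lys): third position 2-fold.
Codon 3 UCG (Ser): third position 4-fold.
Codon 4 CCU (Pro): third position 4-fold.
Codon 5 CCC (Pro): third position 4-fold.
Codon 6 UUA (Leu): third position 2-fold.
Codon 7 ACA (Thr): third position 4-fold.
Codon 8 GGU (Gly): third position 4-fold.
Four-fold degenerate third positions: 5.

5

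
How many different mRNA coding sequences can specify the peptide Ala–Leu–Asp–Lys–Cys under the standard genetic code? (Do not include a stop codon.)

192

Ala: 4 codons.
Leu: 6 codons.
Asp: 2 codons.
Lys: 2 codons.
Cys: 2 codons.
4 × 6 × 2 × 2 × 2 = 192.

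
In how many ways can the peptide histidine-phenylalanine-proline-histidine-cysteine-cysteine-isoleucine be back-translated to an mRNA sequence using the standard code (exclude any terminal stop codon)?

His: 2 codons.
Phe: 2 codons.
Pro: 4 codons.
His: 2 codons.
Cys: 2 codons.
Cys: 2 codons.
Ile: 3 codons.
2 × 2 × 4 × 2 × 2 × 2 × 3 = 384.

384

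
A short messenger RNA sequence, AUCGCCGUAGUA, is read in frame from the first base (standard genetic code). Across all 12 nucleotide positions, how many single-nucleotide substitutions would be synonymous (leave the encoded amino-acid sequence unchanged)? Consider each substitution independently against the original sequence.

11

Codon 1 (AUC, Ile): 2 synonymous substitutions.
Codon 2 (GCC, Ala): 3 synonymous substitutions.
Codon 3 (GUA, Val): 3 synonymous substitutions.
Codon 4 (GUA, Val): 3 synonymous substitutions.
Total: 2 + 3 + 3 + 3 = 11.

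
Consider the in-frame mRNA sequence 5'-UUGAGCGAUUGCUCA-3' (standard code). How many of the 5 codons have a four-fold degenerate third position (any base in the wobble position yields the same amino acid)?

1

Codon 1 UUG (Leu): third position 2-fold.
Codon 2 AGC (Ser): third position 2-fold.
Codon 3 GAU (Asp): third position 2-fold.
Codon 4 UGC (Cys): third position 2-fold.
Codon 5 UCA (Ser): third position 4-fold.
Four-fold degenerate third positions: 1.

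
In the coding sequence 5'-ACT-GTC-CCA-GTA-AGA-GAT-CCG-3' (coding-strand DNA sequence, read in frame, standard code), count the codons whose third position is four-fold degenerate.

Codon 1 ACT (Thr): third position 4-fold.
Codon 2 GTC (Val): third position 4-fold.
Codon 3 CCA (Pro): third position 4-fold.
Codon 4 GTA (Val): third position 4-fold.
Codon 5 AGA (Arg): third position 2-fold.
Codon 6 GAT (Asp): third position 2-fold.
Codon 7 CCG (Pro): third position 4-fold.
Four-fold degenerate third positions: 5.

5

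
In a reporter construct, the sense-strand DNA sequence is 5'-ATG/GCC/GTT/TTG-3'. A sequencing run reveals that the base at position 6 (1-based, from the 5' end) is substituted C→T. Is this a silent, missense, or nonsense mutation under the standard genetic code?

Position 6 falls in codon 2: GCC → Ala.
After the substitution the codon is GCT → Ala.
Both encode Ala, so the change is synonymous.

silent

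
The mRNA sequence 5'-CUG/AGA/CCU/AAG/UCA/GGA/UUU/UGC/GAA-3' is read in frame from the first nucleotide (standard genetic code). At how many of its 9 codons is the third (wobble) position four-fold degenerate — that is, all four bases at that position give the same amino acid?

Codon 1 CUG (Leu): third position 4-fold.
Codon 2 AGA (Arg): third position 2-fold.
Codon 3 CCU (Pro): third position 4-fold.
Codon 4 AAG (Lys): third position 2-fold.
Codon 5 UCA (Ser): third position 4-fold.
Codon 6 GGA (Gly): third position 4-fold.
Codon 7 UUU (Phe): third position 2-fold.
Codon 8 UGC (Cys): third position 2-fold.
Codon 9 GAA (Glu): third position 2-fold.
Four-fold degenerate third positions: 4.

4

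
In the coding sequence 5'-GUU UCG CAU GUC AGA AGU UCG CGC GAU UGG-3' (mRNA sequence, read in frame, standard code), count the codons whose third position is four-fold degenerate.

5

Codon 1 GUU (Val): third position 4-fold.
Codon 2 UCG (Ser): third position 4-fold.
Codon 3 CAU (His): third position 2-fold.
Codon 4 GUC (Val): third position 4-fold.
Codon 5 AGA (Arg): third position 2-fold.
Codon 6 AGU (Ser): third position 2-fold.
Codon 7 UCG (Ser): third position 4-fold.
Codon 8 CGC (Arg): third position 4-fold.
Codon 9 GAU (Asp): third position 2-fold.
Codon 10 UGG (Trp): third position 1-fold.
Four-fold degenerate third positions: 5.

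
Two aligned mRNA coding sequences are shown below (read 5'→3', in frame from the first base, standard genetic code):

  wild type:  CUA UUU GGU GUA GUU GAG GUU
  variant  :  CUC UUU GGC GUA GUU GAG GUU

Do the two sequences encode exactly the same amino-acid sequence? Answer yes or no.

Codon 1: CUA Leu / CUC Leu — synonymous.
Codon 2: UUU Phe / UUU Phe — identical.
Codon 3: GGU Gly / GGC Gly — synonymous.
Codon 4: GUA Val / GUA Val — identical.
Codon 5: GUU Val / GUU Val — identical.
Codon 6: GAG Glu / GAG Glu — identical.
Codon 7: GUU Val / GUU Val — identical.
Nonsynonymous differences: 0 → same protein.

yes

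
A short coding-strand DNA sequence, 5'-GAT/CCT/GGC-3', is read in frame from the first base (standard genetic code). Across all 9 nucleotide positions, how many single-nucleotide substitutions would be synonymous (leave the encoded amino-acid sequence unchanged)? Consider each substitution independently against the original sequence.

Codon 1 (GAT, Asp): 1 synonymous substitution.
Codon 2 (CCT, Pro): 3 synonymous substitutions.
Codon 3 (GGC, Gly): 3 synonymous substitutions.
Total: 1 + 3 + 3 = 7.

7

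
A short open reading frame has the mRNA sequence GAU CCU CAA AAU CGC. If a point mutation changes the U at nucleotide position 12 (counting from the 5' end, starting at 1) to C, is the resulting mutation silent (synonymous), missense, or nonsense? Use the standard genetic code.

silent

Position 12 falls in codon 4: AAU → Asn.
After the substitution the codon is AAC → Asn.
Both encode Asn, so the change is synonymous.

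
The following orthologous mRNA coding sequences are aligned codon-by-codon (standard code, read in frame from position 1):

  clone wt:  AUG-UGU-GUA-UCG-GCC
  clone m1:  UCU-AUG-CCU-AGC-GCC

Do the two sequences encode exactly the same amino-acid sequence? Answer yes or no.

Codon 1: AUG Met / UCU Ser — nonsynonymous.
Codon 2: UGU Cys / AUG Met — nonsynonymous.
Codon 3: GUA Val / CCU Pro — nonsynonymous.
Codon 4: UCG Ser / AGC Ser — synonymous.
Codon 5: GCC Ala / GCC Ala — identical.
Nonsynonymous differences: 3 → different protein.

no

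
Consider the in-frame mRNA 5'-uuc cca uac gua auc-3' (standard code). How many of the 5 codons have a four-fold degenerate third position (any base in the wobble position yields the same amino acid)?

2

Codon 1 UUC (Phe): third position 2-fold.
Codon 2 CCA (Pro): third position 4-fold.
Codon 3 UAC (Tyr): third position 2-fold.
Codon 4 GUA (Val): third position 4-fold.
Codon 5 AUC (Ile): third position 3-fold.
Four-fold degenerate third positions: 2.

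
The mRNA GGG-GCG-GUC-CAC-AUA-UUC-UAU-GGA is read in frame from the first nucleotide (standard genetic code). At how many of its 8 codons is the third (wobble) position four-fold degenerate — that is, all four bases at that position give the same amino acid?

4

Codon 1 GGG (Gly): third position 4-fold.
Codon 2 GCG (Ala): third position 4-fold.
Codon 3 GUC (Val): third position 4-fold.
Codon 4 CAC (His): third position 2-fold.
Codon 5 AUA (Ile): third position 3-fold.
Codon 6 UUC (Phe): third position 2-fold.
Codon 7 UAU (Tyr): third position 2-fold.
Codon 8 GGA (Gly): third position 4-fold.
Four-fold degenerate third positions: 4.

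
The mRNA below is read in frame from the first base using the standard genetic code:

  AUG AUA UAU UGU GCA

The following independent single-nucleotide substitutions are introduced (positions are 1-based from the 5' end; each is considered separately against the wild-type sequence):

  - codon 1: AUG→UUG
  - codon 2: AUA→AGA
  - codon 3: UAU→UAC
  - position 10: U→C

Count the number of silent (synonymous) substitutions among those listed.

Codon 1: AUG (Met) → UUG (Leu) — missense.
Codon 2: AUA (Ile) → AGA (Arg) — missense.
Codon 3: UAU (Tyr) → UAC (Tyr) — synonymous.
Codon 4: UGU (Cys) → CGU (Arg) — missense.
Synonymous: 1 of 4.

1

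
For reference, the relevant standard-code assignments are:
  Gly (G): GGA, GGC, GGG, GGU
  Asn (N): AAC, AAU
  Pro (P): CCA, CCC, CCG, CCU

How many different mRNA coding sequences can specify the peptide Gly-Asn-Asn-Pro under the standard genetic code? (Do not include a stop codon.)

64

Gly: 4 codons.
Asn: 2 codons.
Asn: 2 codons.
Pro: 4 codons.
4 × 2 × 2 × 4 = 64.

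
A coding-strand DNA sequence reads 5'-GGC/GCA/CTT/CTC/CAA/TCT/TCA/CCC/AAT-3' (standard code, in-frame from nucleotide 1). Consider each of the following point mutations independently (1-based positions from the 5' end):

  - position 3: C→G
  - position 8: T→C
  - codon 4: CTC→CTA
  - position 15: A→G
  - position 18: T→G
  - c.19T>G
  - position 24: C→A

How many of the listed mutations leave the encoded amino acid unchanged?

5

Codon 1: GGC (Gly) → GGG (Gly) — synonymous.
Codon 3: CTT (Leu) → CCT (Pro) — missense.
Codon 4: CTC (Leu) → CTA (Leu) — synonymous.
Codon 5: CAA (Gln) → CAG (Gln) — synonymous.
Codon 6: TCT (Ser) → TCG (Ser) — synonymous.
Codon 7: TCA (Ser) → GCA (Ala) — missense.
Codon 8: CCC (Pro) → CCA (Pro) — synonymous.
Synonymous: 5 of 7.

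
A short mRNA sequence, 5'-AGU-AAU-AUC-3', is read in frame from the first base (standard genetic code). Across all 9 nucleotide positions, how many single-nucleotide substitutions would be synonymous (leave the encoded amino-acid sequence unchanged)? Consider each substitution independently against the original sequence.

Codon 1 (AGU, Ser): 1 synonymous substitution.
Codon 2 (AAU, Asn): 1 synonymous substitution.
Codon 3 (AUC, Ile): 2 synonymous substitutions.
Total: 1 + 1 + 2 = 4.

4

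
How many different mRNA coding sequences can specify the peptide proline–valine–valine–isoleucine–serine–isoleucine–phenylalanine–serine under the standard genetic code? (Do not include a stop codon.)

41472

Pro: 4 codons.
Val: 4 codons.
Val: 4 codons.
Ile: 3 codons.
Ser: 6 codons.
Ile: 3 codons.
Phe: 2 codons.
Ser: 6 codons.
4 × 4 × 4 × 3 × 6 × 3 × 2 × 6 = 41472.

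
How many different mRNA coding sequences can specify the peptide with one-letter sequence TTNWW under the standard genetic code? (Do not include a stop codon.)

32

Thr: 4 codons.
Thr: 4 codons.
Asn: 2 codons.
Trp: 1 codon.
Trp: 1 codon.
4 × 4 × 2 × 1 × 1 = 32.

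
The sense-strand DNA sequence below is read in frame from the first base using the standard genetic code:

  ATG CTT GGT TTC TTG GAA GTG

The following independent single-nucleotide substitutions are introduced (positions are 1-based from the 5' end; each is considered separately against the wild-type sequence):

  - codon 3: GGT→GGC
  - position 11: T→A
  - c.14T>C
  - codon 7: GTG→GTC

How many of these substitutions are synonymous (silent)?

2

Codon 3: GGT (Gly) → GGC (Gly) — synonymous.
Codon 4: TTC (Phe) → TAC (Tyr) — missense.
Codon 5: TTG (Leu) → TCG (Ser) — missense.
Codon 7: GTG (Val) → GTC (Val) — synonymous.
Synonymous: 2 of 4.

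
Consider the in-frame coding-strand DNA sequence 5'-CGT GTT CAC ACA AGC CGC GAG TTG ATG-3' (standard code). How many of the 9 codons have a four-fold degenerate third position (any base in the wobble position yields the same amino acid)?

4

Codon 1 CGT (Arg): third position 4-fold.
Codon 2 GTT (Val): third position 4-fold.
Codon 3 CAC (His): third position 2-fold.
Codon 4 ACA (Thr): third position 4-fold.
Codon 5 AGC (Ser): third position 2-fold.
Codon 6 CGC (Arg): third position 4-fold.
Codon 7 GAG (Glu): third position 2-fold.
Codon 8 TTG (Leu): third position 2-fold.
Codon 9 ATG (Met): third position 1-fold.
Four-fold degenerate third positions: 4.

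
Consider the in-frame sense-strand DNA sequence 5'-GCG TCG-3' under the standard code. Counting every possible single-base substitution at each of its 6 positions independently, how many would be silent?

6

Codon 1 (GCG, Ala): 3 synonymous substitutions.
Codon 2 (TCG, Ser): 3 synonymous substitutions.
Total: 3 + 3 = 6.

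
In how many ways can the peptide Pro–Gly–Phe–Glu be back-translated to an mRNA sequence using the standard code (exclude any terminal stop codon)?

Pro: 4 codons.
Gly: 4 codons.
Phe: 2 codons.
Glu: 2 codons.
4 × 4 × 2 × 2 = 64.

64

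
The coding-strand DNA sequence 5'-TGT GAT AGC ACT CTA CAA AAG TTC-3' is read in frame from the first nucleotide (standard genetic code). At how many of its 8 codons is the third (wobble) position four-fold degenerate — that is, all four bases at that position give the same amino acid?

Codon 1 TGT (Cys): third position 2-fold.
Codon 2 GAT (Asp): third position 2-fold.
Codon 3 AGC (Ser): third position 2-fold.
Codon 4 ACT (Thr): third position 4-fold.
Codon 5 CTA (Leu): third position 4-fold.
Codon 6 CAA (Gln): third position 2-fold.
Codon 7 AAG (Lys): third position 2-fold.
Codon 8 TTC (Phe): third position 2-fold.
Four-fold degenerate third positions: 2.

2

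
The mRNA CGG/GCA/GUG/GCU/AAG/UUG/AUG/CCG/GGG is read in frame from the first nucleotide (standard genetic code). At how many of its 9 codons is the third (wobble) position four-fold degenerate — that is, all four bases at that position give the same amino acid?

Codon 1 CGG (Arg): third position 4-fold.
Codon 2 GCA (Ala): third position 4-fold.
Codon 3 GUG (Val): third position 4-fold.
Codon 4 GCU (Ala): third position 4-fold.
Codon 5 AAG (Lys): third position 2-fold.
Codon 6 UUG (Leu): third position 2-fold.
Codon 7 AUG (Met): third position 1-fold.
Codon 8 CCG (Pro): third position 4-fold.
Codon 9 GGG (Gly): third position 4-fold.
Four-fold degenerate third positions: 6.

6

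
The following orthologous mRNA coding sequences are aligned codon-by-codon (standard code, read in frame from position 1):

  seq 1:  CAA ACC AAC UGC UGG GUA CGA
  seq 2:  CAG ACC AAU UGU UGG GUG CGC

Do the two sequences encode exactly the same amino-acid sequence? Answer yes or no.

yes

Codon 1: CAA Gln / CAG Gln — synonymous.
Codon 2: ACC Thr / ACC Thr — identical.
Codon 3: AAC Asn / AAU Asn — synonymous.
Codon 4: UGC Cys / UGU Cys — synonymous.
Codon 5: UGG Trp / UGG Trp — identical.
Codon 6: GUA Val / GUG Val — synonymous.
Codon 7: CGA Arg / CGC Arg — synonymous.
Nonsynonymous differences: 0 → same protein.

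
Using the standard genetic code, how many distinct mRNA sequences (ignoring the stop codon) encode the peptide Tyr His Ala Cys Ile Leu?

576

Tyr: 2 codons.
His: 2 codons.
Ala: 4 codons.
Cys: 2 codons.
Ile: 3 codons.
Leu: 6 codons.
2 × 2 × 4 × 2 × 3 × 6 = 576.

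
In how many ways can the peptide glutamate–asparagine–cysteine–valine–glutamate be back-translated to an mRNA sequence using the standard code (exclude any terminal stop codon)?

64

Glu: 2 codons.
Asn: 2 codons.
Cys: 2 codons.
Val: 4 codons.
Glu: 2 codons.
2 × 2 × 2 × 4 × 2 = 64.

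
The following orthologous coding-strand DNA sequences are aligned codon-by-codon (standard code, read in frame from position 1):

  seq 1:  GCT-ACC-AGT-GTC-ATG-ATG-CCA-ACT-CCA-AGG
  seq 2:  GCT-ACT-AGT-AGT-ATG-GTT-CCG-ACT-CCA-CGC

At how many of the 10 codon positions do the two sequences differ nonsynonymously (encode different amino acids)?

Codon 1: GCT Ala / GCT Ala — identical.
Codon 2: ACC Thr / ACT Thr — synonymous.
Codon 3: AGT Ser / AGT Ser — identical.
Codon 4: GTC Val / AGT Ser — nonsynonymous.
Codon 5: ATG Met / ATG Met — identical.
Codon 6: ATG Met / GTT Val — nonsynonymous.
Codon 7: CCA Pro / CCG Pro — synonymous.
Codon 8: ACT Thr / ACT Thr — identical.
Codon 9: CCA Pro / CCA Pro — identical.
Codon 10: AGG Arg / CGC Arg — synonymous.
Nonsynonymous differences: 2.

2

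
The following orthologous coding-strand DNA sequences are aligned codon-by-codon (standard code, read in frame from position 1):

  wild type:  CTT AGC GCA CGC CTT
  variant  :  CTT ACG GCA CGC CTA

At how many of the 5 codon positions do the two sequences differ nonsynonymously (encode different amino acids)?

Codon 1: CTT Leu / CTT Leu — identical.
Codon 2: AGC Ser / ACG Thr — nonsynonymous.
Codon 3: GCA Ala / GCA Ala — identical.
Codon 4: CGC Arg / CGC Arg — identical.
Codon 5: CTT Leu / CTA Leu — synonymous.
Nonsynonymous differences: 1.

1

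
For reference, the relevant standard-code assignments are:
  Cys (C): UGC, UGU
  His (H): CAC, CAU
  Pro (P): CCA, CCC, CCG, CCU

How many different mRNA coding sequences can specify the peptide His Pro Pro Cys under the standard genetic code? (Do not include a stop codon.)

64

His: 2 codons.
Pro: 4 codons.
Pro: 4 codons.
Cys: 2 codons.
2 × 4 × 4 × 2 = 64.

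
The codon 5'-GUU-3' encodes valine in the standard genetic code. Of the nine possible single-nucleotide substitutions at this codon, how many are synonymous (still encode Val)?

3

Position 1: none → 0 synonymous.
Position 2: none → 0 synonymous.
Position 3: GUC, GUA, GUG → 3 synonymous.
Total: 0 + 0 + 3 = 3.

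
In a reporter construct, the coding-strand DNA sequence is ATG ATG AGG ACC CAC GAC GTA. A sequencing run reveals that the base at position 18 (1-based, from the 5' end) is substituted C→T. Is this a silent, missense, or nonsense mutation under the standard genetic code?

Position 18 falls in codon 6: GAC → Asp.
After the substitution the codon is GAT → Asp.
Both encode Asp, so the change is synonymous.

silent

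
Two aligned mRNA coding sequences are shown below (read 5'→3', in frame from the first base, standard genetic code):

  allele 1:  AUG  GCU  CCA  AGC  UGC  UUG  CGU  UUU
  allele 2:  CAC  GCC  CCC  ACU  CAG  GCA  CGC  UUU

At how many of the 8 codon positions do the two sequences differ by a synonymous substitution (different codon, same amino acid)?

3

Codon 1: AUG Met / CAC His — nonsynonymous.
Codon 2: GCU Ala / GCC Ala — synonymous.
Codon 3: CCA Pro / CCC Pro — synonymous.
Codon 4: AGC Ser / ACU Thr — nonsynonymous.
Codon 5: UGC Cys / CAG Gln — nonsynonymous.
Codon 6: UUG Leu / GCA Ala — nonsynonymous.
Codon 7: CGU Arg / CGC Arg — synonymous.
Codon 8: UUU Phe / UUU Phe — identical.
Synonymous differences: 3.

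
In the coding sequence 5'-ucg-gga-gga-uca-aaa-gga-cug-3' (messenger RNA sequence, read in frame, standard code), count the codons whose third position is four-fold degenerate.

Codon 1 UCG (Ser): third position 4-fold.
Codon 2 GGA (Gly): third position 4-fold.
Codon 3 GGA (Gly): third position 4-fold.
Codon 4 UCA (Ser): third position 4-fold.
Codon 5 AAA (Lys): third position 2-fold.
Codon 6 GGA (Gly): third position 4-fold.
Codon 7 CUG (Leu): third position 4-fold.
Four-fold degenerate third positions: 6.

6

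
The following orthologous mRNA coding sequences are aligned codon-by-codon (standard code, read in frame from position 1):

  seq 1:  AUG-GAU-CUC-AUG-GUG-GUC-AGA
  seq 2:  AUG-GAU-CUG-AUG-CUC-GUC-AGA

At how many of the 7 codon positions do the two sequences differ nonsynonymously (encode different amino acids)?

Codon 1: AUG Met / AUG Met — identical.
Codon 2: GAU Asp / GAU Asp — identical.
Codon 3: CUC Leu / CUG Leu — synonymous.
Codon 4: AUG Met / AUG Met — identical.
Codon 5: GUG Val / CUC Leu — nonsynonymous.
Codon 6: GUC Val / GUC Val — identical.
Codon 7: AGA Arg / AGA Arg — identical.
Nonsynonymous differences: 1.

1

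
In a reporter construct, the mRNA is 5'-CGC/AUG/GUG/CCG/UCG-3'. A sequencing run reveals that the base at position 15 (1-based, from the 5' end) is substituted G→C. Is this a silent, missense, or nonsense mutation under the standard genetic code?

Position 15 falls in codon 5: UCG → Ser.
After the substitution the codon is UCC → Ser.
Both encode Ser, so the change is synonymous.

silent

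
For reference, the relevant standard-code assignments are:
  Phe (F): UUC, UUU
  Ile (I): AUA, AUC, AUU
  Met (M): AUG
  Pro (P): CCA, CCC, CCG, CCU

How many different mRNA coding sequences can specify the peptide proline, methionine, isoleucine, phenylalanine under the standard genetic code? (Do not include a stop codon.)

Pro: 4 codons.
Met: 1 codon.
Ile: 3 codons.
Phe: 2 codons.
4 × 1 × 3 × 2 = 24.

24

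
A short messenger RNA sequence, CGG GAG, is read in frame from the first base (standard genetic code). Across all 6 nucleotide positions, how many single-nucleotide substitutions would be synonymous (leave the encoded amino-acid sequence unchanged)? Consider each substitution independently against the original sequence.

Codon 1 (CGG, Arg): 4 synonymous substitutions.
Codon 2 (GAG, Glu): 1 synonymous substitution.
Total: 4 + 1 = 5.

5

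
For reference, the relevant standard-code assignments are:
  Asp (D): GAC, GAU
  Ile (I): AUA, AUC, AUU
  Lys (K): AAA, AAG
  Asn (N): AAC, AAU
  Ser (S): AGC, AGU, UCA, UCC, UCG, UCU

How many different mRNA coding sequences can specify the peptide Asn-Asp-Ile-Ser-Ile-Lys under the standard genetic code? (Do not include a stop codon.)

432

Asn: 2 codons.
Asp: 2 codons.
Ile: 3 codons.
Ser: 6 codons.
Ile: 3 codons.
Lys: 2 codons.
2 × 2 × 3 × 6 × 3 × 2 = 432.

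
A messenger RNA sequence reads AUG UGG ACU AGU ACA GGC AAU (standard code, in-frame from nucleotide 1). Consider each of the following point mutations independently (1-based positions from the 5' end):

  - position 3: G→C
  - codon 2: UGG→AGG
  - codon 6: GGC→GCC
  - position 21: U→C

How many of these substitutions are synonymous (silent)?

Codon 1: AUG (Met) → AUC (Ile) — missense.
Codon 2: UGG (Trp) → AGG (Arg) — missense.
Codon 6: GGC (Gly) → GCC (Ala) — missense.
Codon 7: AAU (Asn) → AAC (Asn) — synonymous.
Synonymous: 1 of 4.

1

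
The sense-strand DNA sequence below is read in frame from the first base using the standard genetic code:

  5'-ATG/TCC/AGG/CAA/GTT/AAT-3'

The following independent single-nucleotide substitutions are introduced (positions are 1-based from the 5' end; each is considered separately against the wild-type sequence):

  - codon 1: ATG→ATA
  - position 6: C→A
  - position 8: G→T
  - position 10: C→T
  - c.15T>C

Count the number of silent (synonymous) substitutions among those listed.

2

Codon 1: ATG (Met) → ATA (Ile) — missense.
Codon 2: TCC (Ser) → TCA (Ser) — synonymous.
Codon 3: AGG (Arg) → ATG (Met) — missense.
Codon 4: CAA (Gln) → TAA (Stop) — nonsense.
Codon 5: GTT (Val) → GTC (Val) — synonymous.
Synonymous: 2 of 5.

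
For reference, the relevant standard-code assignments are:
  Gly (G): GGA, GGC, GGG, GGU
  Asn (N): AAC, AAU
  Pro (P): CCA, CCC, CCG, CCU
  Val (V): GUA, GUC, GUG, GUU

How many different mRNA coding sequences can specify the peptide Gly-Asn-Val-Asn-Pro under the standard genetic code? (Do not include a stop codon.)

Gly: 4 codons.
Asn: 2 codons.
Val: 4 codons.
Asn: 2 codons.
Pro: 4 codons.
4 × 2 × 4 × 2 × 4 = 256.

256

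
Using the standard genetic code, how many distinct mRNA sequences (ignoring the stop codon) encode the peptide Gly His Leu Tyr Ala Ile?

Gly: 4 codons.
His: 2 codons.
Leu: 6 codons.
Tyr: 2 codons.
Ala: 4 codons.
Ile: 3 codons.
4 × 2 × 6 × 2 × 4 × 3 = 1152.

1152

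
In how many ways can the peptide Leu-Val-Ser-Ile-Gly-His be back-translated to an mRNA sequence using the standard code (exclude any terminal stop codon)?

Leu: 6 codons.
Val: 4 codons.
Ser: 6 codons.
Ile: 3 codons.
Gly: 4 codons.
His: 2 codons.
6 × 4 × 6 × 3 × 4 × 2 = 3456.

3456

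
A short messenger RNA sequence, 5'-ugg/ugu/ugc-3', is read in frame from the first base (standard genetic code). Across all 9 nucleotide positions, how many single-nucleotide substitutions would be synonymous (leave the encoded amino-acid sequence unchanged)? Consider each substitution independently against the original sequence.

Codon 1 (UGG, Trp): 0 synonymous substitutions.
Codon 2 (UGU, Cys): 1 synonymous substitution.
Codon 3 (UGC, Cys): 1 synonymous substitution.
Total: 0 + 1 + 1 = 2.

2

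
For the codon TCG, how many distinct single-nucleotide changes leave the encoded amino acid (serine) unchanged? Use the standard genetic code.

3

Position 1: none → 0 synonymous.
Position 2: none → 0 synonymous.
Position 3: TCT, TCC, TCA → 3 synonymous.
Total: 0 + 0 + 3 = 3.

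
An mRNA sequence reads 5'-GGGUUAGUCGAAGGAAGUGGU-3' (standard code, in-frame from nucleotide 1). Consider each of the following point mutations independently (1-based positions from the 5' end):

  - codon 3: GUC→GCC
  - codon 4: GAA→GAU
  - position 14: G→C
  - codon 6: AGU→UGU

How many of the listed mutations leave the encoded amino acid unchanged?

Codon 3: GUC (Val) → GCC (Ala) — missense.
Codon 4: GAA (Glu) → GAU (Asp) — missense.
Codon 5: GGA (Gly) → GCA (Ala) — missense.
Codon 6: AGU (Ser) → UGU (Cys) — missense.
Synonymous: 0 of 4.

0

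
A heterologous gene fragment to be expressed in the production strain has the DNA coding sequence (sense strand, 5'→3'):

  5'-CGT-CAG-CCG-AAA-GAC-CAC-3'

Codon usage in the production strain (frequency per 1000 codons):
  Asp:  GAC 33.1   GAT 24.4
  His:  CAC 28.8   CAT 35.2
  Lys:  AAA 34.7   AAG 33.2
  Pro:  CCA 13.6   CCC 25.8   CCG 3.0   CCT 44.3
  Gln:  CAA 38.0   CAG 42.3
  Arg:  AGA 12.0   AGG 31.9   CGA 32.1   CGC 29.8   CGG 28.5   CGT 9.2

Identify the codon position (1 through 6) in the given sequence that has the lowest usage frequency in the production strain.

3

Codon 1 CGT (Arg): 9.2 per 1000.
Codon 2 CAG (Gln): 42.3 per 1000.
Codon 3 CCG (Pro): 3.0 per 1000.
Codon 4 AAA (Lys): 34.7 per 1000.
Codon 5 GAC (Asp): 33.1 per 1000.
Codon 6 CAC (His): 28.8 per 1000.
Lowest frequency is 3.0 at codon 3.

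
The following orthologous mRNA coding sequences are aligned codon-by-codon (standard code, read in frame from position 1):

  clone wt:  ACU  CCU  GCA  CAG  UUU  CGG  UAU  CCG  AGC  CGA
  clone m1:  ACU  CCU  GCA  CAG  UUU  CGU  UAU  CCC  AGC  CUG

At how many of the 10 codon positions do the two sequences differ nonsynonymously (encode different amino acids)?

1

Codon 1: ACU Thr / ACU Thr — identical.
Codon 2: CCU Pro / CCU Pro — identical.
Codon 3: GCA Ala / GCA Ala — identical.
Codon 4: CAG Gln / CAG Gln — identical.
Codon 5: UUU Phe / UUU Phe — identical.
Codon 6: CGG Arg / CGU Arg — synonymous.
Codon 7: UAU Tyr / UAU Tyr — identical.
Codon 8: CCG Pro / CCC Pro — synonymous.
Codon 9: AGC Ser / AGC Ser — identical.
Codon 10: CGA Arg / CUG Leu — nonsynonymous.
Nonsynonymous differences: 1.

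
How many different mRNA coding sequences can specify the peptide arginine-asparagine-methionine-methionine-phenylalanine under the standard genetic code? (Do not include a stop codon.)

Arg: 6 codons.
Asn: 2 codons.
Met: 1 codon.
Met: 1 codon.
Phe: 2 codons.
6 × 2 × 1 × 1 × 2 = 24.

24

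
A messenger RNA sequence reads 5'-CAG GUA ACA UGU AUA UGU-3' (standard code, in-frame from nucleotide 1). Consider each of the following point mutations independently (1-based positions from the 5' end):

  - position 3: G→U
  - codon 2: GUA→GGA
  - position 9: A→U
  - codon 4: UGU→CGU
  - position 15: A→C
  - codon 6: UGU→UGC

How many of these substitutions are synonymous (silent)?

3

Codon 1: CAG (Gln) → CAU (His) — missense.
Codon 2: GUA (Val) → GGA (Gly) — missense.
Codon 3: ACA (Thr) → ACU (Thr) — synonymous.
Codon 4: UGU (Cys) → CGU (Arg) — missense.
Codon 5: AUA (Ile) → AUC (Ile) — synonymous.
Codon 6: UGU (Cys) → UGC (Cys) — synonymous.
Synonymous: 3 of 6.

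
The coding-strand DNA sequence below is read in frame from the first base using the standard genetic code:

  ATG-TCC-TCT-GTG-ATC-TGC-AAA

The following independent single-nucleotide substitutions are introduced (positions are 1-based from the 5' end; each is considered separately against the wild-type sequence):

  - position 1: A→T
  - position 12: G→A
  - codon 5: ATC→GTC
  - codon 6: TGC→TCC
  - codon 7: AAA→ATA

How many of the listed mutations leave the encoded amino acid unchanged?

1

Codon 1: ATG (Met) → TTG (Leu) — missense.
Codon 4: GTG (Val) → GTA (Val) — synonymous.
Codon 5: ATC (Ile) → GTC (Val) — missense.
Codon 6: TGC (Cys) → TCC (Ser) — missense.
Codon 7: AAA (Lys) → ATA (Ile) — missense.
Synonymous: 1 of 5.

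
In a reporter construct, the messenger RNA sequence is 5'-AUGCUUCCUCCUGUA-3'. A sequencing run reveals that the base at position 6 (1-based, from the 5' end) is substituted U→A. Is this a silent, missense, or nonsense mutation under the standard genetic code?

Position 6 falls in codon 2: CUU → Leu.
After the substitution the codon is CUA → Leu.
Both encode Leu, so the change is synonymous.

silent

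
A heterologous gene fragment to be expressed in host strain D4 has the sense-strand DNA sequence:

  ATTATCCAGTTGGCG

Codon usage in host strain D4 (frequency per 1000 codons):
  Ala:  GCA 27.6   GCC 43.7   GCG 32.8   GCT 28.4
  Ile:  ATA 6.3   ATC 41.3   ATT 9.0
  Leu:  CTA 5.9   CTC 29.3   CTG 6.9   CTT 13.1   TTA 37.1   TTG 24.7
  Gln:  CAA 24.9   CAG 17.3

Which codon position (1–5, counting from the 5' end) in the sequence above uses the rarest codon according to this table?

1

Codon 1 ATT (Ile): 9.0 per 1000.
Codon 2 ATC (Ile): 41.3 per 1000.
Codon 3 CAG (Gln): 17.3 per 1000.
Codon 4 TTG (Leu): 24.7 per 1000.
Codon 5 GCG (Ala): 32.8 per 1000.
Lowest frequency is 9.0 at codon 1.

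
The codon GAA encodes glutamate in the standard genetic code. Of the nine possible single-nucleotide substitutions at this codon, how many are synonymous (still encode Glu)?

1

Position 1: none → 0 synonymous.
Position 2: none → 0 synonymous.
Position 3: GAG → 1 synonymous.
Total: 0 + 0 + 1 = 1.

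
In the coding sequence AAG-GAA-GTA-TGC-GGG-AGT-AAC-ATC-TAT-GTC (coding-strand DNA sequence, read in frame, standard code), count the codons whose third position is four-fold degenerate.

3

Codon 1 AAG (Lys): third position 2-fold.
Codon 2 GAA (Glu): third position 2-fold.
Codon 3 GTA (Val): third position 4-fold.
Codon 4 TGC (Cys): third position 2-fold.
Codon 5 GGG (Gly): third position 4-fold.
Codon 6 AGT (Ser): third position 2-fold.
Codon 7 AAC (Asn): third position 2-fold.
Codon 8 ATC (Ile): third position 3-fold.
Codon 9 TAT (Tyr): third position 2-fold.
Codon 10 GTC (Val): third position 4-fold.
Four-fold degenerate third positions: 3.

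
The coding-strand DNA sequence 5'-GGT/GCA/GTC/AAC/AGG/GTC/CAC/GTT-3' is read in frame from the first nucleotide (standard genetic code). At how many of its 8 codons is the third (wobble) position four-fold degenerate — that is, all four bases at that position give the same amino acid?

5

Codon 1 GGT (Gly): third position 4-fold.
Codon 2 GCA (Ala): third position 4-fold.
Codon 3 GTC (Val): third position 4-fold.
Codon 4 AAC (Asn): third position 2-fold.
Codon 5 AGG (Arg): third position 2-fold.
Codon 6 GTC (Val): third position 4-fold.
Codon 7 CAC (His): third position 2-fold.
Codon 8 GTT (Val): third position 4-fold.
Four-fold degenerate third positions: 5.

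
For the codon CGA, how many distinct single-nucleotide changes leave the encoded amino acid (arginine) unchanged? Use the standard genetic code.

Position 1: AGA → 1 synonymous.
Position 2: none → 0 synonymous.
Position 3: CGT, CGC, CGG → 3 synonymous.
Total: 1 + 0 + 3 = 4.

4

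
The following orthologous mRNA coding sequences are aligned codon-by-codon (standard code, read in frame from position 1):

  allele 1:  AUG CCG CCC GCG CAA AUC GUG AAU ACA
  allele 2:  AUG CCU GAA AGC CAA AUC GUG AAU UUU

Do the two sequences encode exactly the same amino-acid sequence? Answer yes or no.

Codon 1: AUG Met / AUG Met — identical.
Codon 2: CCG Pro / CCU Pro — synonymous.
Codon 3: CCC Pro / GAA Glu — nonsynonymous.
Codon 4: GCG Ala / AGC Ser — nonsynonymous.
Codon 5: CAA Gln / CAA Gln — identical.
Codon 6: AUC Ile / AUC Ile — identical.
Codon 7: GUG Val / GUG Val — identical.
Codon 8: AAU Asn / AAU Asn — identical.
Codon 9: ACA Thr / UUU Phe — nonsynonymous.
Nonsynonymous differences: 3 → different protein.

no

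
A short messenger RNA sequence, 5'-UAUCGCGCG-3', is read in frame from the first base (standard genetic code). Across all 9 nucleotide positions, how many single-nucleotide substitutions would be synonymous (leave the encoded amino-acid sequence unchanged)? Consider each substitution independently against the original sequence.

Codon 1 (UAU, Tyr): 1 synonymous substitution.
Codon 2 (CGC, Arg): 3 synonymous substitutions.
Codon 3 (GCG, Ala): 3 synonymous substitutions.
Total: 1 + 3 + 3 = 7.

7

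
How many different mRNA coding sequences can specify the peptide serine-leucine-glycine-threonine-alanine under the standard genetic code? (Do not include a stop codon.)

Ser: 6 codons.
Leu: 6 codons.
Gly: 4 codons.
Thr: 4 codons.
Ala: 4 codons.
6 × 6 × 4 × 4 × 4 = 2304.

2304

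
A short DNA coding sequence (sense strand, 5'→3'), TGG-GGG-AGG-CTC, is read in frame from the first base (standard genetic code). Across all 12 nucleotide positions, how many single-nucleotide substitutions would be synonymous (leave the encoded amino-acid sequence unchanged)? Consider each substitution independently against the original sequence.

Codon 1 (TGG, Trp): 0 synonymous substitutions.
Codon 2 (GGG, Gly): 3 synonymous substitutions.
Codon 3 (AGG, Arg): 2 synonymous substitutions.
Codon 4 (CTC, Leu): 3 synonymous substitutions.
Total: 0 + 3 + 2 + 3 = 8.

8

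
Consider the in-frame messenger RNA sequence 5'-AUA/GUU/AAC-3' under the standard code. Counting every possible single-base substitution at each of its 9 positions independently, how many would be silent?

6

Codon 1 (AUA, Ile): 2 synonymous substitutions.
Codon 2 (GUU, Val): 3 synonymous substitutions.
Codon 3 (AAC, Asn): 1 synonymous substitution.
Total: 2 + 3 + 1 = 6.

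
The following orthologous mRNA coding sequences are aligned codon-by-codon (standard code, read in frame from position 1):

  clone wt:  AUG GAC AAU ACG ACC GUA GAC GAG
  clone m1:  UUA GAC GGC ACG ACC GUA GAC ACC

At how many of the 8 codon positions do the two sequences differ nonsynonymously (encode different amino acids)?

Codon 1: AUG Met / UUA Leu — nonsynonymous.
Codon 2: GAC Asp / GAC Asp — identical.
Codon 3: AAU Asn / GGC Gly — nonsynonymous.
Codon 4: ACG Thr / ACG Thr — identical.
Codon 5: ACC Thr / ACC Thr — identical.
Codon 6: GUA Val / GUA Val — identical.
Codon 7: GAC Asp / GAC Asp — identical.
Codon 8: GAG Glu / ACC Thr — nonsynonymous.
Nonsynonymous differences: 3.

3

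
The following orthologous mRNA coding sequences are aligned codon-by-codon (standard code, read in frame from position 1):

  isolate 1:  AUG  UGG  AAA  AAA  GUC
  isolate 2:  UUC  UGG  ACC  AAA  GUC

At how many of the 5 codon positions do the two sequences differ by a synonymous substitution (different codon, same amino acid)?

Codon 1: AUG Met / UUC Phe — nonsynonymous.
Codon 2: UGG Trp / UGG Trp — identical.
Codon 3: AAA Lys / ACC Thr — nonsynonymous.
Codon 4: AAA Lys / AAA Lys — identical.
Codon 5: GUC Val / GUC Val — identical.
Synonymous differences: 0.

0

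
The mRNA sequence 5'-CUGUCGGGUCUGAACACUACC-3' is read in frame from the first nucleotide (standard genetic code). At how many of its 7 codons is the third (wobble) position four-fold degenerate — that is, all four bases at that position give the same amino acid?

6

Codon 1 CUG (Leu): third position 4-fold.
Codon 2 UCG (Ser): third position 4-fold.
Codon 3 GGU (Gly): third position 4-fold.
Codon 4 CUG (Leu): third position 4-fold.
Codon 5 AAC (Asn): third position 2-fold.
Codon 6 ACU (Thr): third position 4-fold.
Codon 7 ACC (Thr): third position 4-fold.
Four-fold degenerate third positions: 6.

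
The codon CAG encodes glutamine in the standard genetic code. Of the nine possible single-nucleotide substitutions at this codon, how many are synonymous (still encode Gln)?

1

Position 1: none → 0 synonymous.
Position 2: none → 0 synonymous.
Position 3: CAA → 1 synonymous.
Total: 0 + 0 + 1 = 1.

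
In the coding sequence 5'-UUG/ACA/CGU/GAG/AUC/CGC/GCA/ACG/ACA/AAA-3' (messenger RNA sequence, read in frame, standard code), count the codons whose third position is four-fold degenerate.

6

Codon 1 UUG (Leu): third position 2-fold.
Codon 2 ACA (Thr): third position 4-fold.
Codon 3 CGU (Arg): third position 4-fold.
Codon 4 GAG (Glu): third position 2-fold.
Codon 5 AUC (Ile): third position 3-fold.
Codon 6 CGC (Arg): third position 4-fold.
Codon 7 GCA (Ala): third position 4-fold.
Codon 8 ACG (Thr): third position 4-fold.
Codon 9 ACA (Thr): third position 4-fold.
Codon 10 AAA (Lys): third position 2-fold.
Four-fold degenerate third positions: 6.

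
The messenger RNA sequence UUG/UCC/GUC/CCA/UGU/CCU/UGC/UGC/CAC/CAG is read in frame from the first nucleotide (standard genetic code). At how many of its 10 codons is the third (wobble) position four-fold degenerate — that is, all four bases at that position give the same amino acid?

Codon 1 UUG (Leu): third position 2-fold.
Codon 2 UCC (Ser): third position 4-fold.
Codon 3 GUC (Val): third position 4-fold.
Codon 4 CCA (Pro): third position 4-fold.
Codon 5 UGU (Cys): third position 2-fold.
Codon 6 CCU (Pro): third position 4-fold.
Codon 7 UGC (Cys): third position 2-fold.
Codon 8 UGC (Cys): third position 2-fold.
Codon 9 CAC (His): third position 2-fold.
Codon 10 CAG (Gln): third position 2-fold.
Four-fold degenerate third positions: 4.

4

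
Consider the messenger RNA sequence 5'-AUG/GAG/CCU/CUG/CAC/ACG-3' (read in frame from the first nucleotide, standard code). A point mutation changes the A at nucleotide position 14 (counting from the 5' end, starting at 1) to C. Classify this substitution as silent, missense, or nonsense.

missense

Position 14 falls in codon 5: CAC → His.
After the substitution the codon is CCC → Pro.
His ≠ Pro, so this is a missense mutation.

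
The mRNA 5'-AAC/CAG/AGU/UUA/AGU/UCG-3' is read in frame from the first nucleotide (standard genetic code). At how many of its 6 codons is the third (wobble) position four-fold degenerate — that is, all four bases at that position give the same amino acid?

1

Codon 1 AAC (Asn): third position 2-fold.
Codon 2 CAG (Gln): third position 2-fold.
Codon 3 AGU (Ser): third position 2-fold.
Codon 4 UUA (Leu): third position 2-fold.
Codon 5 AGU (Ser): third position 2-fold.
Codon 6 UCG (Ser): third position 4-fold.
Four-fold degenerate third positions: 1.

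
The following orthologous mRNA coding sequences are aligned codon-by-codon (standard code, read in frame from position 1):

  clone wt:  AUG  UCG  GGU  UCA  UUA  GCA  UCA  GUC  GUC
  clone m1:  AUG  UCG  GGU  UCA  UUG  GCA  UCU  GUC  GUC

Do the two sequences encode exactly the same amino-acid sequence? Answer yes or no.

yes

Codon 1: AUG Met / AUG Met — identical.
Codon 2: UCG Ser / UCG Ser — identical.
Codon 3: GGU Gly / GGU Gly — identical.
Codon 4: UCA Ser / UCA Ser — identical.
Codon 5: UUA Leu / UUG Leu — synonymous.
Codon 6: GCA Ala / GCA Ala — identical.
Codon 7: UCA Ser / UCU Ser — synonymous.
Codon 8: GUC Val / GUC Val — identical.
Codon 9: GUC Val / GUC Val — identical.
Nonsynonymous differences: 0 → same protein.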